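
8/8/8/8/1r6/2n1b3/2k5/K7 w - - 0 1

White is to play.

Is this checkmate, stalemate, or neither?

stalemate

White to move; white king on a1.
In check: no.
King squares — b1: attacked by Kc2; a2: attacked by Nc3; b2: attacked by Kc2.
Legal moves for White: none.
Not in check and no legal moves → stalemate.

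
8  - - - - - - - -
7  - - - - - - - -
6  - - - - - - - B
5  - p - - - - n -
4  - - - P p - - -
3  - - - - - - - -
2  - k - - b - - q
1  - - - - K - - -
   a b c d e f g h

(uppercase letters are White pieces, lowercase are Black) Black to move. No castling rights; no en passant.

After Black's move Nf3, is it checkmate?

yes

After Nf3: white king on e1; in check: yes, from the black knight on f3.
King squares — d1: attacked by Be2; f1: attacked by Be2; d2: attacked by Nf3; e2: attacked by Qh2; f2: attacked by Qh2.
White has no legal moves → checkmate.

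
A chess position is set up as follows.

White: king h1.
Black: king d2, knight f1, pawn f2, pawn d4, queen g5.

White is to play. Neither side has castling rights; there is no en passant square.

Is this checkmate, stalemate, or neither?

White to move; white king on h1.
In check: no.
King squares — g1: attacked by Pf2; g2: attacked by Qg5; h2: attacked by Nf1.
Legal moves for White: none.
Not in check and no legal moves → stalemate.

stalemate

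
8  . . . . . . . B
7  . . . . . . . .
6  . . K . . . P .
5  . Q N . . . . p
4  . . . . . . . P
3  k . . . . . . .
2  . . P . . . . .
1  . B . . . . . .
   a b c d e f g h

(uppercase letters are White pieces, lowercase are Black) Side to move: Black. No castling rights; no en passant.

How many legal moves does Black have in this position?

Black to move; king on a3.
In check: no.
Legal moves: none.
Count: 0.

0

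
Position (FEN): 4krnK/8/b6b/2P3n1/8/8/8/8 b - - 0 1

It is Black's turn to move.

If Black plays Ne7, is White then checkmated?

yes

After Ne7: white king on h8; in check: yes, from the black rook on f8.
King squares — g7: attacked by Bh6; h7: attacked by Ng5; g8: attacked by Ne7.
White has no legal moves → checkmate.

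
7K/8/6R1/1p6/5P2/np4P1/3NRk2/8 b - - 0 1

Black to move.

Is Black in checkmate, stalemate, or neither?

neither

Black to move; black king on f2.
In check: yes, from the white rook on e2.
Legal moves for Black: Kxe2, Kg1.
Black is in check but has 2 legal moves → neither.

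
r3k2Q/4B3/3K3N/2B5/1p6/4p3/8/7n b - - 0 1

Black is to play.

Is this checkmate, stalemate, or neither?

checkmate

Black to move; black king on e8.
In check: yes, from the white queen on h8.
King squares — d7: attacked by Kd6; e7: attacked by Kd6; f7: attacked by Nh6; d8: attacked by Be7; f8: attacked by Be7.
Legal moves for Black: none.
In check with no legal moves → checkmate.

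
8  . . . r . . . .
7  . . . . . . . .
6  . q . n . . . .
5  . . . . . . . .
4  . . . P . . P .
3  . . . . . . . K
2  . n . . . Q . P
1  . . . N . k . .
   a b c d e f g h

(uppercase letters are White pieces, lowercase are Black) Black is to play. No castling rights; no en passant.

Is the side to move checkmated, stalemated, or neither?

Black to move; black king on f1.
In check: yes, from the white queen on f2.
King squares — e1: attacked by Qf2; g1: attacked by Qf2; e2: attacked by Qf2; f2: attacked by Nd1; g2: attacked by Qf2.
Legal moves for Black: none.
In check with no legal moves → checkmate.

checkmate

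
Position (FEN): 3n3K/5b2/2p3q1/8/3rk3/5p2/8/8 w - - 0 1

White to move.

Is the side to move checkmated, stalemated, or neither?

White to move; white king on h8.
In check: no.
King squares — g7: attacked by Qg6; h7: attacked by Qg6; g8: attacked by Qg6.
Legal moves for White: none.
Not in check and no legal moves → stalemate.

stalemate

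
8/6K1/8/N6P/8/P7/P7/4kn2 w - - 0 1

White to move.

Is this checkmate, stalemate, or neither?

White to move; white king on g7.
In check: no.
Legal moves for White: Kh8, Kg8, Kf8, Kh7, Kf7, Kh6, Kg6, Kf6, Nb7, Nc6, Nc4, Nb3, h6, a4.
White has 14 legal moves and is not in check → neither.

neither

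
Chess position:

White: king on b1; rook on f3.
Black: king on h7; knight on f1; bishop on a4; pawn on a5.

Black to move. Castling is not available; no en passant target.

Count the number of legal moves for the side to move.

16

Black to move; king on h7.
In check: no.
Legal moves: Kh8, Kg8, Kg7, Kh6, Kg6, Be8, Bd7, Bc6, Bb5, Bb3, Bc2+, Bd1, Ng3, Ne3, Nh2, Nd2+.
Count: 16.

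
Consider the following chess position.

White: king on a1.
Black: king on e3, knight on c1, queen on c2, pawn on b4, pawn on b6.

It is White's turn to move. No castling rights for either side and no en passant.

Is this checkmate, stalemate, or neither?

stalemate

White to move; white king on a1.
In check: no.
King squares — b1: attacked by Qc2; a2: attacked by Nc1; b2: attacked by Qc2.
Legal moves for White: none.
Not in check and no legal moves → stalemate.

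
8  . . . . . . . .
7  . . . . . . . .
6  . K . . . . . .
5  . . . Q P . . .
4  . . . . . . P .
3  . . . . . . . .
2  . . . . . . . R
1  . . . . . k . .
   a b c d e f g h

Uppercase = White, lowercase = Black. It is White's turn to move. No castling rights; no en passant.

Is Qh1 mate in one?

After Qh1: black king on f1; in check: yes, from the white queen on h1.
King squares — e1: attacked by Qh1; g1: attacked by Qh1; e2: attacked by Rh2; f2: attacked by Rh2; g2: attacked by Qh1.
Black has no legal moves → checkmate.

yes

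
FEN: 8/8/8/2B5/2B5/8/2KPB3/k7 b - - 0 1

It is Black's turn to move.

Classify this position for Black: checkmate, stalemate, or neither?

Black to move; black king on a1.
In check: no.
King squares — b1: attacked by Kc2; a2: attacked by Bc4; b2: attacked by Kc2.
Legal moves for Black: none.
Not in check and no legal moves → stalemate.

stalemate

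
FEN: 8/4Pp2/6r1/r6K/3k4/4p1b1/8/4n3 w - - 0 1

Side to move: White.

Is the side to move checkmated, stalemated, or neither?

checkmate

White to move; white king on h5.
In check: yes, from the black rook on a5.
King squares — g4: attacked by Rg6; h4: attacked by Bg3; g5: attacked by Ra5; g6: attacked by Pf7; h6: attacked by Rg6.
Legal moves for White: none.
In check with no legal moves → checkmate.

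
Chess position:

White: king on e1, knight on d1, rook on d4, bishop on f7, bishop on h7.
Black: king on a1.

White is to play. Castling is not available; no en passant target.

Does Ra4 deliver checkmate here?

yes

After Ra4: black king on a1; in check: yes, from the white rook on a4.
King squares — b1: attacked by Bh7; a2: attacked by Ra4; b2: attacked by Nd1.
Black has no legal moves → checkmate.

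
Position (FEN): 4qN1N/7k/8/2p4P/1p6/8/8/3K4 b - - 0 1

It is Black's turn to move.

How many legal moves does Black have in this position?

5

Black to move; king on h7.
In check: yes, from the white knight on f8.
Legal moves: Kxh8, Kg8, Kg7, Kh6, Qxf8.
Count: 5.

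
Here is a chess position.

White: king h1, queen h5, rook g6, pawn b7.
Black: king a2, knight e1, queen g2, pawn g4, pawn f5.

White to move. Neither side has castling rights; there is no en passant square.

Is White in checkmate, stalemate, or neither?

White to move; white king on h1.
In check: yes, from the black queen on g2.
King squares — g1: attacked by Qg2; g2: attacked by Ne1; h2: attacked by Qg2.
Legal moves for White: none.
In check with no legal moves → checkmate.

checkmate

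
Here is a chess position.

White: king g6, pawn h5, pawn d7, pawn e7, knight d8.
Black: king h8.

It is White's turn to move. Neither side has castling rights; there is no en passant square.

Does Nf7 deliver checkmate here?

no

After Nf7: black king on h8; in check: yes, from the white knight on f7.
Black has 1 legal reply: Kg8.
In check but a legal move exists → not checkmate.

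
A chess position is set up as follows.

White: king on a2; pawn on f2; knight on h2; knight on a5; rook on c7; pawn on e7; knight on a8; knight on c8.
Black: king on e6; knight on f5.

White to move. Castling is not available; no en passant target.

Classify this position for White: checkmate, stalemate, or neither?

White to move; white king on a2.
In check: no.
Legal moves for White include: Na7, Nd6, Ncb6, Nab6, Rd7, Rb7, Ra7, Rc6+, Rc5, Rc4, Rc3, Rc2, Rc1, Nb7, Nc6, Nc4, Nb3, Ng4, ... (list truncated; more exist).
White has legal moves and is not in check → neither.

neither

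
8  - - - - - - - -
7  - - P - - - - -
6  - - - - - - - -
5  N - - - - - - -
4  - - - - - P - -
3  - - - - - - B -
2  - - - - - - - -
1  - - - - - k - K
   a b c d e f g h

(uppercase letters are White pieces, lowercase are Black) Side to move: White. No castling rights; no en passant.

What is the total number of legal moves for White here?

14

White to move; king on h1.
In check: no.
Legal moves: Nb7, Nc6, Nc4, Nb3, Bh4, Bh2, Bf2, Be1, Kh2, c8=Q, c8=R, c8=B, c8=N, f5.
Count: 14.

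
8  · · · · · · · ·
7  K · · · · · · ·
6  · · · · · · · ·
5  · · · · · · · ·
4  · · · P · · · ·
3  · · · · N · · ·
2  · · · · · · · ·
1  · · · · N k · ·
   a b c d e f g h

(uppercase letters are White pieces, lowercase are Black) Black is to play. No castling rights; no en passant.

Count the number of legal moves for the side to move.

Black to move; king on f1.
In check: yes, from the white knight on e3.
Legal moves: Kf2, Ke2, Kg1, Kxe1.
Count: 4.

4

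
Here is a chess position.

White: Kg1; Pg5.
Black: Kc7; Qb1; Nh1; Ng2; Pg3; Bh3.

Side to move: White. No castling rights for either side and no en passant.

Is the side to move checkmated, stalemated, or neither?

White to move; white king on g1.
In check: yes, from the black queen on b1.
King squares — f1: attacked by Qb1; h1: attacked by Qb1; f2: attacked by Nh1; g2: attacked by Bh3; h2: attacked by Pg3.
Legal moves for White: none.
In check with no legal moves → checkmate.

checkmate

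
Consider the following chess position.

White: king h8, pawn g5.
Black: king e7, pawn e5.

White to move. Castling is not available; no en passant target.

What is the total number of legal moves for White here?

4

White to move; king on h8.
In check: no.
Legal moves: Kg8, Kh7, Kg7, g6.
Count: 4.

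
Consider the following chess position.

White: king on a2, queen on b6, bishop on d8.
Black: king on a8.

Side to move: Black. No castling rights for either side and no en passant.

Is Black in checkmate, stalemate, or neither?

Black to move; black king on a8.
In check: no.
King squares — a7: attacked by Qb6; b7: attacked by Qb6; b8: attacked by Qb6.
Legal moves for Black: none.
Not in check and no legal moves → stalemate.

stalemate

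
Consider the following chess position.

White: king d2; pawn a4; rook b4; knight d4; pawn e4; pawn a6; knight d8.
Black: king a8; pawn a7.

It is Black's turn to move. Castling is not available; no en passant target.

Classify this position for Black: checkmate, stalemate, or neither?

Black to move; black king on a8.
In check: no.
King squares — a7: own pawn; b7: attacked by Rb4; b8: attacked by Rb4.
Legal moves for Black: none.
Not in check and no legal moves → stalemate.

stalemate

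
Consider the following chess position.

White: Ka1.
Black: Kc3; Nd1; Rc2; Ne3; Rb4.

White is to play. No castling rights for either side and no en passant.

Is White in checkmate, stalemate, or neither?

stalemate

White to move; white king on a1.
In check: no.
King squares — b1: attacked by Rb4; a2: attacked by Rc2; b2: attacked by Nd1.
Legal moves for White: none.
Not in check and no legal moves → stalemate.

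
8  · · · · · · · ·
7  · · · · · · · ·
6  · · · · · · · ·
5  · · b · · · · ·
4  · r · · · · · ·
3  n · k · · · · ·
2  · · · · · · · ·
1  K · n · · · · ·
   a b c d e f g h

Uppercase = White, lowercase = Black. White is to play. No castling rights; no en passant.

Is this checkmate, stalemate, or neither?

White to move; white king on a1.
In check: no.
King squares — b1: attacked by Na3; a2: attacked by Nc1; b2: attacked by Kc3.
Legal moves for White: none.
Not in check and no legal moves → stalemate.

stalemate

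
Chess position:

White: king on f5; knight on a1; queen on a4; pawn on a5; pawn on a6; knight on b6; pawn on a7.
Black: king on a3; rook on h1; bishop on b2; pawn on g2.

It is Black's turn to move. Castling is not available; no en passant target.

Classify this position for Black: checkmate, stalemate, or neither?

checkmate

Black to move; black king on a3.
In check: yes, from the white queen on a4.
King squares — a2: attacked by Qa4; b2: own bishop; b3: attacked by Na1; a4: attacked by Nb6; b4: attacked by Qa4.
Legal moves for Black: none.
In check with no legal moves → checkmate.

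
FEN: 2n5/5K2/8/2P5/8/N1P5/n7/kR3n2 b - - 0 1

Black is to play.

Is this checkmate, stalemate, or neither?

checkmate

Black to move; black king on a1.
In check: yes, from the white rook on b1.
King squares — b1: attacked by Na3; a2: own knight; b2: attacked by Rb1.
Legal moves for Black: none.
In check with no legal moves → checkmate.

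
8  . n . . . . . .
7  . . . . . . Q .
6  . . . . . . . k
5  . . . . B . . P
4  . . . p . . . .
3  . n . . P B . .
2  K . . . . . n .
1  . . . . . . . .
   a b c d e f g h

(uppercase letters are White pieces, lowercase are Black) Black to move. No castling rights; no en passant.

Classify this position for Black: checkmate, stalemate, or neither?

Black to move; black king on h6.
In check: yes, from the white queen on g7.
King squares — g5: attacked by Qg7; h5: attacked by Bf3; g6: attacked by Ph5; g7: attacked by Be5; h7: attacked by Qg7.
Legal moves for Black: none.
In check with no legal moves → checkmate.

checkmate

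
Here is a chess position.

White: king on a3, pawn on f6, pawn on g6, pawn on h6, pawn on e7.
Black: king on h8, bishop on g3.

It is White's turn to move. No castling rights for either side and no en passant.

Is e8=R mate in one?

After e8=R: black king on h8; in check: yes, from the white rook on e8.
King squares — g7: attacked by Pf6; h7: attacked by Pg6; g8: attacked by Re8.
Black has no legal moves → checkmate.

yes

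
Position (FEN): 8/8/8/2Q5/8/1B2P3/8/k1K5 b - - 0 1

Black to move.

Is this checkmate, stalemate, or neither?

Black to move; black king on a1.
In check: no.
King squares — b1: attacked by Kc1; a2: attacked by Bb3; b2: attacked by Kc1.
Legal moves for Black: none.
Not in check and no legal moves → stalemate.

stalemate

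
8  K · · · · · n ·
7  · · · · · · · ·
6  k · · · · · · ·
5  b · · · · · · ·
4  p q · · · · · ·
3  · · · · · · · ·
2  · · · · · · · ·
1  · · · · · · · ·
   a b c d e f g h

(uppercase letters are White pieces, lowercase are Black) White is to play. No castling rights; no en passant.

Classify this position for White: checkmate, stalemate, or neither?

stalemate

White to move; white king on a8.
In check: no.
King squares — a7: attacked by Ka6; b7: attacked by Qb4; b8: attacked by Qb4.
Legal moves for White: none.
Not in check and no legal moves → stalemate.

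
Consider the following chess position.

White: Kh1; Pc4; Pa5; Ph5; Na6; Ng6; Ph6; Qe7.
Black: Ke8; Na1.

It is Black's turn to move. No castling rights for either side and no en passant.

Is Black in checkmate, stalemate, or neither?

Black to move; black king on e8.
In check: yes, from the white queen on e7.
King squares — d7: attacked by Qe7; e7: attacked by Ng6; f7: attacked by Qe7; d8: attacked by Qe7; f8: attacked by Ng6.
Legal moves for Black: none.
In check with no legal moves → checkmate.

checkmate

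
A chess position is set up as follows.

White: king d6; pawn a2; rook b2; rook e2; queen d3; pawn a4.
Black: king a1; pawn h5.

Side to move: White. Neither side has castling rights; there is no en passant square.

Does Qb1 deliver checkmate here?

After Qb1: black king on a1; in check: yes, from the white queen on b1.
King squares — b1: attacked by Rb2; a2: attacked by Qb1; b2: attacked by Qb1.
Black has no legal moves → checkmate.

yes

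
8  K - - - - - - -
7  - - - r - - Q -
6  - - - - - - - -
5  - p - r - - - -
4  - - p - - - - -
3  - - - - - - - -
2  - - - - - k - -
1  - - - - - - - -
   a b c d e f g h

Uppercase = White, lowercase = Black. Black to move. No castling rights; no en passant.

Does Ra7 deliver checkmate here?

no

After Ra7: white king on a8; in check: yes, from the black rook on a7.
White has 3 legal replies: Kb8, Kxa7, Qxa7+.
In check but a legal move exists → not checkmate.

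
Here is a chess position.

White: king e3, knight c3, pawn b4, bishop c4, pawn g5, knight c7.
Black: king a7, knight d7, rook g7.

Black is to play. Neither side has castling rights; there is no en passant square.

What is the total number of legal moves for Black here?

15

Black to move; king on a7.
In check: no.
Legal moves: Rg8, Rh7, Rf7, Re7+, Rg6, Rxg5, Nf8, Nb8, Nf6, Nb6, Ne5, Nc5, Kb8, Kb7, Kb6.
Count: 15.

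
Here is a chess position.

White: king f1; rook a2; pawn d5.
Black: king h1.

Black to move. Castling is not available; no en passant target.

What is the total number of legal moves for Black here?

0

Black to move; king on h1.
In check: no.
Legal moves: none.
Count: 0.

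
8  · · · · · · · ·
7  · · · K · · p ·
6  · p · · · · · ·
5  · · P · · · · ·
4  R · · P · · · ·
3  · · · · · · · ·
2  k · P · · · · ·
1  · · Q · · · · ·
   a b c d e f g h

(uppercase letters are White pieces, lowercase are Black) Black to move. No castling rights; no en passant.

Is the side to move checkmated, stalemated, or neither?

Black to move; black king on a2.
In check: yes, from the white rook on a4.
King squares — a1: attacked by Qc1; b1: attacked by Qc1; b2: attacked by Qc1; a3: attacked by Qc1; b3: attacked by Pc2.
Legal moves for Black: none.
In check with no legal moves → checkmate.

checkmate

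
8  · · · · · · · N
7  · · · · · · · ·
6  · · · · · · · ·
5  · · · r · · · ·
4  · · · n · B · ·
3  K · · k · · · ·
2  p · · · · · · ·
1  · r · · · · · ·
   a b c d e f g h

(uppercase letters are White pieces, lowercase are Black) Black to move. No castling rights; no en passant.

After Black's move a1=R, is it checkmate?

After a1=R: white king on a3; in check: yes, from the black rook on a1.
King squares — a2: attacked by Ra1; b2: attacked by Rb1; b3: attacked by Rb1; a4: attacked by Ra1; b4: attacked by Rb1.
White has no legal moves → checkmate.

yes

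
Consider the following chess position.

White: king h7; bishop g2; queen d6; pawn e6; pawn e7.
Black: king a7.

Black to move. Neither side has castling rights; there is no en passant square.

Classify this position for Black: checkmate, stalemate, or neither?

stalemate

Black to move; black king on a7.
In check: no.
King squares — a6: attacked by Qd6; b6: attacked by Qd6; b7: attacked by Bg2; a8: attacked by Bg2; b8: attacked by Qd6.
Legal moves for Black: none.
Not in check and no legal moves → stalemate.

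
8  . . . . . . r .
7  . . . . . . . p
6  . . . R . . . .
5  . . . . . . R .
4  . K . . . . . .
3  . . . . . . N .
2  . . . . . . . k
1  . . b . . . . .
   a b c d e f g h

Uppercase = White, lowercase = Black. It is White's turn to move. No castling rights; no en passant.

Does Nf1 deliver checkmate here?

After Nf1: black king on h2; in check: yes, from the white knight on f1.
Black has 2 legal replies: Kh3, Kh1.
In check but a legal move exists → not checkmate.

no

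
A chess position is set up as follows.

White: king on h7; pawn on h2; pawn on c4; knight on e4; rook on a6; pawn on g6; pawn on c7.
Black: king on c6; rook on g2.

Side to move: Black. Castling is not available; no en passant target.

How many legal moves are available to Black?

3

Black to move; king on c6.
In check: yes, from the white rook on a6.
Legal moves: Kd7, Kxc7, Kb7.
Count: 3.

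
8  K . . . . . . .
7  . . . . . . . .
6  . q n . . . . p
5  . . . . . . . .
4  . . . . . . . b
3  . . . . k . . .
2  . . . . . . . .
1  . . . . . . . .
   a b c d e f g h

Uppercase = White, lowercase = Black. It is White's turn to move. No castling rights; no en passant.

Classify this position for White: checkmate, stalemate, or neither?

White to move; white king on a8.
In check: no.
King squares — a7: attacked by Qb6; b7: attacked by Qb6; b8: attacked by Qb6.
Legal moves for White: none.
Not in check and no legal moves → stalemate.

stalemate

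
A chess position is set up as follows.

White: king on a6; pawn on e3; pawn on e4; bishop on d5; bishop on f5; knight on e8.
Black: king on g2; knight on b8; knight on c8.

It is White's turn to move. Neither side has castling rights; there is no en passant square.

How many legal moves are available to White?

3

White to move; king on a6.
In check: yes, from the black knight on b8.
Legal moves: Kb7, Kb5, Ka5.
Count: 3.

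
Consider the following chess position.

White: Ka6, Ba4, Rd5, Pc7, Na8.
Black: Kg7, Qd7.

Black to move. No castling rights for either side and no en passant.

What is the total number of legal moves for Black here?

23

Black to move; king on g7.
In check: no.
Legal moves: Kh8, Kg8, Kf8, Kh7, Kf7, Kh6, Kg6, Kf6, Qe8, Qd8, Qc8+, Qf7, Qe7, Qxc7, Qe6+, Qd6+, Qc6+, Qf5, Qxd5, Qb5+, Qg4, Qxa4+, Qh3.
Count: 23.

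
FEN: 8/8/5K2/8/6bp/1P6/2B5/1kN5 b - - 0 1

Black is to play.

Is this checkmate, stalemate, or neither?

neither

Black to move; black king on b1.
In check: yes, from the white bishop on c2.
Legal moves for Black: Kxc2, Kb2, Kxc1, Ka1.
Black is in check but has 4 legal moves → neither.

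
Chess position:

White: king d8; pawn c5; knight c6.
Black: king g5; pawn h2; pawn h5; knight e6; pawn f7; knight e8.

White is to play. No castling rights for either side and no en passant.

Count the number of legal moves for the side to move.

4

White to move; king on d8.
In check: yes, from the black knight on e6.
Legal moves: Kxe8, Kc8, Ke7, Kd7.
Count: 4.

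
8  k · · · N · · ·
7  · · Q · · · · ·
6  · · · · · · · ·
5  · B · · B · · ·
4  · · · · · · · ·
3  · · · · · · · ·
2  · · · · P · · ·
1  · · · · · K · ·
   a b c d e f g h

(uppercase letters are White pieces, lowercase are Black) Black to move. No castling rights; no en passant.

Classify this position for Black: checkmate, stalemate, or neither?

Black to move; black king on a8.
In check: no.
King squares — a7: attacked by Qc7; b7: attacked by Qc7; b8: attacked by Qc7.
Legal moves for Black: none.
Not in check and no legal moves → stalemate.

stalemate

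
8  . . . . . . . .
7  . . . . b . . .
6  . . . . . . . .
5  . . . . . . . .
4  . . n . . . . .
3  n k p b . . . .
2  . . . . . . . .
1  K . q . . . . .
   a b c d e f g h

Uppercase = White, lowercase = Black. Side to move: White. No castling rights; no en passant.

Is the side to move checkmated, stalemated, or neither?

checkmate

White to move; white king on a1.
In check: yes, from the black queen on c1.
King squares — b1: attacked by Qc1; a2: attacked by Kb3; b2: attacked by Qc1.
Legal moves for White: none.
In check with no legal moves → checkmate.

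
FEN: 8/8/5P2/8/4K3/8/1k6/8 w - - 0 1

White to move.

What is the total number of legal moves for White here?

White to move; king on e4.
In check: no.
Legal moves: Kf5, Ke5, Kd5, Kf4, Kd4, Kf3, Ke3, Kd3, f7.
Count: 9.

9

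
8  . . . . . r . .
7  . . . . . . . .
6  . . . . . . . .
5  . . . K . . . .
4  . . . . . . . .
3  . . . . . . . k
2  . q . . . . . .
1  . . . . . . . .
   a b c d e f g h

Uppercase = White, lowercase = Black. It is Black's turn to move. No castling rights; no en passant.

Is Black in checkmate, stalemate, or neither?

neither

Black to move; black king on h3.
In check: no.
Legal moves for Black include: Rh8, Rg8, Re8, Rd8+, Rc8, Rb8, Ra8, Rf7, Rf6, Rf5+, Rf4, Rf3, Rf2, Rf1, Kh4, Kg4, Kg3, Kh2, ... (list truncated; more exist).
Black has legal moves and is not in check → neither.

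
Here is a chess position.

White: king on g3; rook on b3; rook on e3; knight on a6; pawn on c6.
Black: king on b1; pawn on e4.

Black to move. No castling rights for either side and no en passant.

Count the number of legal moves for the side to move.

4

Black to move; king on b1.
In check: yes, from the white rook on b3.
Legal moves: Kc2, Ka2, Kc1, Ka1.
Count: 4.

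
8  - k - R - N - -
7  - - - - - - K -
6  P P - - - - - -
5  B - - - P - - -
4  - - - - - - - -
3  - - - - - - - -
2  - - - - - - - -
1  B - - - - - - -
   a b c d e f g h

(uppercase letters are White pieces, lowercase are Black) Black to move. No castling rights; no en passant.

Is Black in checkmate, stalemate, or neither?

checkmate

Black to move; black king on b8.
In check: yes, from the white rook on d8.
King squares — a7: attacked by Pb6; b7: attacked by Pa6; c7: attacked by Pb6; a8: attacked by Rd8; c8: attacked by Rd8.
Legal moves for Black: none.
In check with no legal moves → checkmate.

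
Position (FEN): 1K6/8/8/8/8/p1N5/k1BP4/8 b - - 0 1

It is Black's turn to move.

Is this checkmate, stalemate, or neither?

Black to move; black king on a2.
In check: yes, from the white knight on c3.
Legal moves for Black: Kb2, Ka1.
Black is in check but has 2 legal moves → neither.

neither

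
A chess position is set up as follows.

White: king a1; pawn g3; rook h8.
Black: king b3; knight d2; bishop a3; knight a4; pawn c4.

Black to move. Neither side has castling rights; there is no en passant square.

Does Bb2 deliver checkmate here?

After Bb2: white king on a1; in check: yes, from the black bishop on b2.
King squares — b1: attacked by Nd2; a2: attacked by Kb3; b2: attacked by Kb3.
White has no legal moves → checkmate.

yes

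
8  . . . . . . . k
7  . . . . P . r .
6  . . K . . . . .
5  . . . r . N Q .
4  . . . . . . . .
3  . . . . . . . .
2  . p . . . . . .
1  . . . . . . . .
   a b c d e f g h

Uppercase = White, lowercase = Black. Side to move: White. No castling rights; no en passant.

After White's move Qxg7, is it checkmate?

yes

After Qxg7: black king on h8; in check: yes, from the white queen on g7.
King squares — g7: attacked by Nf5; h7: attacked by Qg7; g8: attacked by Qg7.
Black has no legal moves → checkmate.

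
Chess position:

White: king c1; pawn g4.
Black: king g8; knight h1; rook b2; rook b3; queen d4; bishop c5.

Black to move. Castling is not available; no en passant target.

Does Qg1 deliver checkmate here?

yes

After Qg1: white king on c1; in check: yes, from the black queen on g1.
King squares — b1: attacked by Qg1; d1: attacked by Qg1; b2: attacked by Rb3; c2: attacked by Rb2; d2: attacked by Rb2.
White has no legal moves → checkmate.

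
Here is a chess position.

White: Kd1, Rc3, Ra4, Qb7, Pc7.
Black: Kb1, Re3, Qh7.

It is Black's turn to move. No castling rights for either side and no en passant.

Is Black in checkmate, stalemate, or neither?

checkmate

Black to move; black king on b1.
In check: yes, from the white queen on b7.
King squares — a1: attacked by Ra4; c1: attacked by Kd1; a2: attacked by Ra4; b2: attacked by Qb7; c2: attacked by Kd1.
Legal moves for Black: none.
In check with no legal moves → checkmate.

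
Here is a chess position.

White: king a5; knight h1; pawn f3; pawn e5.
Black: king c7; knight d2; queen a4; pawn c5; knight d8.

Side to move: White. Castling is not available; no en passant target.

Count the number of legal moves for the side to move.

1

White to move; king on a5.
In check: yes, from the black queen on a4.
Legal moves: Kxa4.
Count: 1.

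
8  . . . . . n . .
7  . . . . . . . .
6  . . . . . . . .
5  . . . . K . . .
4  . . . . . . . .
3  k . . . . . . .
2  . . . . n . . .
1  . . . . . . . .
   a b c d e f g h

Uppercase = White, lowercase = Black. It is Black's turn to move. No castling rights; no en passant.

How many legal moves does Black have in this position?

15

Black to move; king on a3.
In check: no.
Legal moves: Nh7, Nd7+, Ng6+, Ne6, Kb4, Ka4, Kb3, Kb2, Ka2, Nf4, Nd4, Ng3, Nc3, Ng1, Nc1.
Count: 15.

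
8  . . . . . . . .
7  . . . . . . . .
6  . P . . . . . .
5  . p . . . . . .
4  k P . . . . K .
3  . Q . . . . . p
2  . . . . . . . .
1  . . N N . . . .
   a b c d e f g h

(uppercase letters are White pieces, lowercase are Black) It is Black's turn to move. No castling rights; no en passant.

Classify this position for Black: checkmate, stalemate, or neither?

Black to move; black king on a4.
In check: yes, from the white queen on b3.
King squares — a3: attacked by Qb3; b3: attacked by Nc1; b4: attacked by Qb3; a5: attacked by Pb4; b5: own pawn.
Legal moves for Black: none.
In check with no legal moves → checkmate.

checkmate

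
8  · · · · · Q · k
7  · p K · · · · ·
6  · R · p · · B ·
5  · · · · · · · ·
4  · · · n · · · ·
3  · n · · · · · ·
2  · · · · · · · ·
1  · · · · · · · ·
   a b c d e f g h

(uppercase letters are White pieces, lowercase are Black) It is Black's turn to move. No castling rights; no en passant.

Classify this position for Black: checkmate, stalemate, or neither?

checkmate

Black to move; black king on h8.
In check: yes, from the white queen on f8.
King squares — g7: attacked by Qf8; h7: attacked by Bg6; g8: attacked by Qf8.
Legal moves for Black: none.
In check with no legal moves → checkmate.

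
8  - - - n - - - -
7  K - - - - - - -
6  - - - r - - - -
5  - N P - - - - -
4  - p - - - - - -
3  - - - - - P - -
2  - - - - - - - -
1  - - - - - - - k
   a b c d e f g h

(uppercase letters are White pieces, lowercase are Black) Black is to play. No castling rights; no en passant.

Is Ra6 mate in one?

After Ra6: white king on a7; in check: yes, from the black rook on a6.
White has 2 legal replies: Kb8, Kxa6.
In check but a legal move exists → not checkmate.

no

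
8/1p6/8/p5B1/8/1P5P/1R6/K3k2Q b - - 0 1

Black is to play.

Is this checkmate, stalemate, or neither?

Black to move; black king on e1.
In check: yes, from the white queen on h1.
King squares — d1: attacked by Qh1; f1: attacked by Qh1; d2: attacked by Rb2; e2: attacked by Rb2; f2: attacked by Rb2.
Legal moves for Black: none.
In check with no legal moves → checkmate.

checkmate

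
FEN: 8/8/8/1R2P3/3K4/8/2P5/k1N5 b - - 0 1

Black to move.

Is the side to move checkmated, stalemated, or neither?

Black to move; black king on a1.
In check: no.
King squares — b1: attacked by Rb5; a2: attacked by Nc1; b2: attacked by Rb5.
Legal moves for Black: none.
Not in check and no legal moves → stalemate.

stalemate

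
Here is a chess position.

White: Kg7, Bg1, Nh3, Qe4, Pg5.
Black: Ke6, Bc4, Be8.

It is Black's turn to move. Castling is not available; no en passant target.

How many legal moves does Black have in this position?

Black to move; king on e6.
In check: yes, from the white queen on e4.
Legal moves: Kd7, Kd6.
Count: 2.

2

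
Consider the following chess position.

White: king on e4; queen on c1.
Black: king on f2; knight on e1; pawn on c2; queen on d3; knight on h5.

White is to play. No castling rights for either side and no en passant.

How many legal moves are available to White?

1

White to move; king on e4.
In check: yes, from the black queen on d3.
Legal moves: Ke5.
Count: 1.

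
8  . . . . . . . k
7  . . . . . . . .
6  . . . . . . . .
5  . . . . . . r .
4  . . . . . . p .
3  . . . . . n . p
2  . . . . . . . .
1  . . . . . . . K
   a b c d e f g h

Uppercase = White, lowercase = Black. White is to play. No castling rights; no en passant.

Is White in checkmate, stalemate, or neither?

White to move; white king on h1.
In check: no.
King squares — g1: attacked by Nf3; g2: attacked by Ph3; h2: attacked by Nf3.
Legal moves for White: none.
Not in check and no legal moves → stalemate.

stalemate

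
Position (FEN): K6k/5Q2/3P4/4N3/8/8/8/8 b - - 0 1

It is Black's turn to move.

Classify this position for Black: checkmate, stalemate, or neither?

stalemate

Black to move; black king on h8.
In check: no.
King squares — g7: attacked by Qf7; h7: attacked by Qf7; g8: attacked by Qf7.
Legal moves for Black: none.
Not in check and no legal moves → stalemate.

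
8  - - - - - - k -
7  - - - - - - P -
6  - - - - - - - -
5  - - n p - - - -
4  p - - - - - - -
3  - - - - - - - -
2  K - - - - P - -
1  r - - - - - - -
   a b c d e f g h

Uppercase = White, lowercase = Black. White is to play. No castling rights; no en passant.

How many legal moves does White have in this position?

White to move; king on a2.
In check: yes, from the black rook on a1.
Legal moves: Kb2, Kxa1.
Count: 2.

2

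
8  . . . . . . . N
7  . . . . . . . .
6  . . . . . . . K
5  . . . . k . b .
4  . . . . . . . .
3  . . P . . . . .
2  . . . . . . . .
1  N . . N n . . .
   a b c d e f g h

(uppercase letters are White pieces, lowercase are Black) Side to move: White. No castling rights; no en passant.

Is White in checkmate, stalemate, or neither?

neither

White to move; white king on h6.
In check: yes, from the black bishop on g5.
King squares — g5: available; h5: available; g6: available; g7: available; h7: available.
Legal moves for White: Kh7, Kg7, Kg6, Kh5, Kxg5.
White is in check but has 5 legal moves → neither.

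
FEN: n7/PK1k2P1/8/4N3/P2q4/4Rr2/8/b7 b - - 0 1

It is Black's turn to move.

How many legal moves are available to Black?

Black to move; king on d7.
In check: yes, from the white knight on e5.
Legal moves: Ke8, Kd8, Ke7, Ke6, Kd6, Qxe5.
Count: 6.

6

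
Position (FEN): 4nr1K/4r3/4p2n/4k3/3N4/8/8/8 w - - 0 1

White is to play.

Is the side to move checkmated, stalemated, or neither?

checkmate

White to move; white king on h8.
In check: yes, from the black rook on f8.
King squares — g7: attacked by Re7; h7: attacked by Re7; g8: attacked by Nh6.
Legal moves for White: none.
In check with no legal moves → checkmate.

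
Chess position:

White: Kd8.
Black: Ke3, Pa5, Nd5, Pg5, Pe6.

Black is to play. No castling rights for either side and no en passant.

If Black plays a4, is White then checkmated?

After a4: white king on d8; in check: no.
White is not in check, so this cannot be checkmate.

no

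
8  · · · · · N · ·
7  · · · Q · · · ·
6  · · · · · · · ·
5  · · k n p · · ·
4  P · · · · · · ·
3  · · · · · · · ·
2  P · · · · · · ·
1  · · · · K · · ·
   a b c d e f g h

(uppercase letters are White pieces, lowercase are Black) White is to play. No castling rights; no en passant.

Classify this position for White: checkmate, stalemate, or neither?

White to move; white king on e1.
In check: no.
Legal moves for White include: Nh7, Ng6, Ne6+, Qe8, Qd8, Qc8+, Qh7, Qg7, Qf7, Qe7+, Qc7+, Qb7, Qa7+, Qe6, Qd6+, Qc6+, Qf5, Qxd5+, ... (list truncated; more exist).
White has legal moves and is not in check → neither.

neither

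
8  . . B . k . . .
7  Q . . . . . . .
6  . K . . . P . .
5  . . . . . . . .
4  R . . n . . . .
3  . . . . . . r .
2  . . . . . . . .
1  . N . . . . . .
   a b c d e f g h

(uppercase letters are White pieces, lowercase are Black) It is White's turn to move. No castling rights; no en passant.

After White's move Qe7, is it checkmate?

After Qe7: black king on e8; in check: yes, from the white queen on e7.
King squares — d7: attacked by Qe7; e7: attacked by Pf6; f7: attacked by Qe7; d8: attacked by Qe7; f8: attacked by Qe7.
Black has no legal moves → checkmate.

yes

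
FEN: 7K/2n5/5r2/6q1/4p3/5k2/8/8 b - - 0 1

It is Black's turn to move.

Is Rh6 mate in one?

yes

After Rh6: white king on h8; in check: yes, from the black rook on h6.
King squares — g7: attacked by Qg5; h7: attacked by Rh6; g8: attacked by Qg5.
White has no legal moves → checkmate.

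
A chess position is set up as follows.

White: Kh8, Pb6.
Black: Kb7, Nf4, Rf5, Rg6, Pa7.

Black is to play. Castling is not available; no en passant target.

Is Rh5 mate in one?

After Rh5: white king on h8; in check: yes, from the black rook on h5.
King squares — g7: attacked by Rg6; h7: attacked by Rh5; g8: attacked by Rg6.
White has no legal moves → checkmate.

yes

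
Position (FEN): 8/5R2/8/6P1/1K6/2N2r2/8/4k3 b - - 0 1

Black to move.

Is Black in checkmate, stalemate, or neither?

neither

Black to move; black king on e1.
In check: no.
Legal moves for Black: Rxf7, Rf6, Rf5, Rf4+, Rh3, Rg3, Re3, Rd3, Rxc3, Rf2, Rf1, Kf2, Kd2, Kf1.
Black has 14 legal moves and is not in check → neither.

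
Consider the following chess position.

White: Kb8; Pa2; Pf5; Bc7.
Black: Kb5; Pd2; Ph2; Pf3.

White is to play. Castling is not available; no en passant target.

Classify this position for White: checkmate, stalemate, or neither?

White to move; white king on b8.
In check: no.
Legal moves for White: Kc8, Ka8, Kb7, Ka7, Bd8, Bd6, Bb6, Be5, Ba5, Bf4, Bg3, Bxh2, f6, a3, a4+.
White has 15 legal moves and is not in check → neither.

neither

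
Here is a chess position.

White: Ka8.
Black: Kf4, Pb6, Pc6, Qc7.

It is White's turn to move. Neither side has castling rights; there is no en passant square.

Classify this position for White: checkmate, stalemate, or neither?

White to move; white king on a8.
In check: no.
King squares — a7: attacked by Qc7; b7: attacked by Qc7; b8: attacked by Qc7.
Legal moves for White: none.
Not in check and no legal moves → stalemate.

stalemate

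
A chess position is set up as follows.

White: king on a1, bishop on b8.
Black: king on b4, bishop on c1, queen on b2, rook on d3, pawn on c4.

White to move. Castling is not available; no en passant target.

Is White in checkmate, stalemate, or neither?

White to move; white king on a1.
In check: yes, from the black queen on b2.
King squares — b1: attacked by Qb2; a2: attacked by Qb2; b2: attacked by Bc1.
Legal moves for White: none.
In check with no legal moves → checkmate.

checkmate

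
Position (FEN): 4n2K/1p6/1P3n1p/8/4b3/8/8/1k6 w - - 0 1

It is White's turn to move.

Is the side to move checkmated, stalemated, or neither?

stalemate

White to move; white king on h8.
In check: no.
King squares — g7: attacked by Ne8; h7: attacked by Be4; g8: attacked by Nf6.
Legal moves for White: none.
Not in check and no legal moves → stalemate.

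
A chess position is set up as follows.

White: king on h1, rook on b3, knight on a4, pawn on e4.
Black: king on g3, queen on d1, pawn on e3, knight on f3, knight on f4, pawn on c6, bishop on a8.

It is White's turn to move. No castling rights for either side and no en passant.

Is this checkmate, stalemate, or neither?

checkmate

White to move; white king on h1.
In check: yes, from the black queen on d1.
King squares — g1: attacked by Qd1; g2: attacked by Kg3; h2: attacked by Nf3.
Legal moves for White: none.
In check with no legal moves → checkmate.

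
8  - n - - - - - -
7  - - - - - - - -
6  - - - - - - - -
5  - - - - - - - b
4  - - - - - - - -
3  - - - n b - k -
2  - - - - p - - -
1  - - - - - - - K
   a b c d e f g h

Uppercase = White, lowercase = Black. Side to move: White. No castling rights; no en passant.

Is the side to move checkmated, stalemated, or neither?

White to move; white king on h1.
In check: no.
King squares — g1: attacked by Be3; g2: attacked by Kg3; h2: attacked by Kg3.
Legal moves for White: none.
Not in check and no legal moves → stalemate.

stalemate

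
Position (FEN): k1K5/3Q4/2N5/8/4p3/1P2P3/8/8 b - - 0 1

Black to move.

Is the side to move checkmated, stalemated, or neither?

stalemate

Black to move; black king on a8.
In check: no.
King squares — a7: attacked by Nc6; b7: attacked by Qd7; b8: attacked by Nc6.
Legal moves for Black: none.
Not in check and no legal moves → stalemate.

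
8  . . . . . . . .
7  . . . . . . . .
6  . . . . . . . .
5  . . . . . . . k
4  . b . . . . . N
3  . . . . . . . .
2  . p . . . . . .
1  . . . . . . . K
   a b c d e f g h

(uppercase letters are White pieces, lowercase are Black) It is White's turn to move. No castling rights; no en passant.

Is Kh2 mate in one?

no

After Kh2: black king on h5; in check: no.
Black is not in check, so this cannot be checkmate.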